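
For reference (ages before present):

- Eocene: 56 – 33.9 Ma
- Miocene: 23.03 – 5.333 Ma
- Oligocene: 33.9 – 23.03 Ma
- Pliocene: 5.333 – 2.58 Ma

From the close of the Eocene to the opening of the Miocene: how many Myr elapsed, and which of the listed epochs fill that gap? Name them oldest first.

10.87 million years; Oligocene

End of Eocene = 33.9 Ma; start of Miocene = 23.03 Ma.
Gap = 33.9 − 23.03 = 10.87 Myr.
Epochs wholly inside 33.9–23.03 Ma: Oligocene (33.9–23.03).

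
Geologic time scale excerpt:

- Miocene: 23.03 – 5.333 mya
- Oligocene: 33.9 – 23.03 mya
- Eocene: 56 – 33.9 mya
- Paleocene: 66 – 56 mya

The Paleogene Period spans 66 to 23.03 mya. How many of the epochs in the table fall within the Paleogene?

Epochs inside 66–23.03 Ma: Paleocene, Eocene, Oligocene — 3 in total.

3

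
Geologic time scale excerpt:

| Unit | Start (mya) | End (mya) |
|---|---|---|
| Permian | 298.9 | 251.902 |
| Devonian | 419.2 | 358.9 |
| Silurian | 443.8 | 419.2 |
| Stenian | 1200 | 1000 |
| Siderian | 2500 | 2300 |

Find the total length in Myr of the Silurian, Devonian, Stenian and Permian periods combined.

Duration is start − end for each: (443.8 − 419.2) + (419.2 − 358.9) + (1200 − 1000) + (298.9 − 251.902).
That is 24.6 + 60.3 + 200 + 46.998, which totals 331.898 million years.

331.898 million years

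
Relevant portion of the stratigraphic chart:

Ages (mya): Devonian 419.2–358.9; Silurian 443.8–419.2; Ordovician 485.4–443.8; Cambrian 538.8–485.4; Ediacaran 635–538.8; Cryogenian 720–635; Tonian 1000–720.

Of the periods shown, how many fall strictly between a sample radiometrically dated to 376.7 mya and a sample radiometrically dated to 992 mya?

992 Ma sits inside the Tonian (1000–720) and 376.7 Ma inside the Devonian (419.2–358.9); neither of those is wholly between the two dates.
The listed periods lying completely between them are Cryogenian, Ediacaran, Cambrian, Ordovician, Silurian — 5 in all.

5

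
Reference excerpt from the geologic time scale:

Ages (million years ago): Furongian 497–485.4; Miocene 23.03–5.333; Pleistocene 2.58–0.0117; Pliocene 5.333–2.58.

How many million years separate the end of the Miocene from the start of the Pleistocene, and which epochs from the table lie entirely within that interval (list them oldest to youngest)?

2.753 million years; Pliocene

End of Miocene = 5.333 Ma; start of Pleistocene = 2.58 Ma.
Gap = 5.333 − 2.58 = 2.753 Myr.
Epochs wholly inside 5.333–2.58 Ma: Pliocene (5.333–2.58).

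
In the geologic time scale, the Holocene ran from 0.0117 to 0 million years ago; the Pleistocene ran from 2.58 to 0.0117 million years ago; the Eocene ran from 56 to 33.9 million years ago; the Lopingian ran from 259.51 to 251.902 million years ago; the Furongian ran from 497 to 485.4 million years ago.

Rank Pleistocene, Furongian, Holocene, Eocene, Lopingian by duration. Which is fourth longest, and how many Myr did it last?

Pleistocene, 2.5683 million years

Start − end for each: Pleistocene 2.58 − 0.0117 = 2.5683; Furongian 497 − 485.4 = 11.6; Holocene 0.0117 − 0 = 0.0117; Eocene 56 − 33.9 = 22.1; Lopingian 259.51 − 251.902 = 7.608.
Ranking these from longest: Eocene > Furongian > Lopingian > Pleistocene > Holocene.
Position 4 in that ranking is Pleistocene, which lasted 2.5683 Myr.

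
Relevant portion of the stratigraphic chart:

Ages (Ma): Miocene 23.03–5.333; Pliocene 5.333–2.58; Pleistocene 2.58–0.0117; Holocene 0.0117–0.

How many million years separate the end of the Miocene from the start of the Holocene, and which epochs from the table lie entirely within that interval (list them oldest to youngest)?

The Miocene closes at 5.333 Ma and the Holocene opens at 0.0117 Ma, so the interval is 5.333 − 0.0117 = 5.3213 Myr.
An epoch fits inside if it starts at or after 5.333 Ma and ends at or before 0.0117 Ma; oldest first that gives Pliocene, Pleistocene.

5.3213 million years; Pliocene, Pleistocene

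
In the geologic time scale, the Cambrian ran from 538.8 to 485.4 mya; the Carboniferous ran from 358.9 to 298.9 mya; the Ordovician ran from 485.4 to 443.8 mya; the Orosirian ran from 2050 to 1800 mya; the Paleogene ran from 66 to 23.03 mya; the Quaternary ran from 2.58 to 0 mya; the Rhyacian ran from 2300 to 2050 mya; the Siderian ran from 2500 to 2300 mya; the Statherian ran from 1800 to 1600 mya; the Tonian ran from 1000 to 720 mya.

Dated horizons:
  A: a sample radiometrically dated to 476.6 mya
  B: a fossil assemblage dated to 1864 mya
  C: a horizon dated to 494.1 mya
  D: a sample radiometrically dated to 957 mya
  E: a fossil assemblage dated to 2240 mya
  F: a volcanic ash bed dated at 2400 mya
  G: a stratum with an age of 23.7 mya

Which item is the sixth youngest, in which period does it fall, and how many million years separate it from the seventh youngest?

Sorted youngest-first by Ma: G (23.7), A (476.6), C (494.1), D (957), B (1864), E (2240), F (2400).
The sixth youngest is E at 2240 Ma, which lies in 2300–2050 Ma: the Rhyacian.
The seventh youngest is F at 2400 Ma; separation = |2240 − 2400| = 160 Myr.

E, in the Rhyacian; 160 million years to F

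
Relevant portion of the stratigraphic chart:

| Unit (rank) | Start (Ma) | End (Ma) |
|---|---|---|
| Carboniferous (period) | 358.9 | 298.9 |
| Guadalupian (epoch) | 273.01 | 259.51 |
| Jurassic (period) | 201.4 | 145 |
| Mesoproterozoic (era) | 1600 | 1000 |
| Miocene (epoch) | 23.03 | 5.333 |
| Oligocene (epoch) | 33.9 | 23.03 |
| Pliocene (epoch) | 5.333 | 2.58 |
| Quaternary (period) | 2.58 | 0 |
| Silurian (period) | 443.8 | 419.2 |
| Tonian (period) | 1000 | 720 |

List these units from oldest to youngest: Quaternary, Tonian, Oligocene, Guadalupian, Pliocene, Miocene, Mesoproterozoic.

Mesoproterozoic → Tonian → Guadalupian → Oligocene → Miocene → Pliocene → Quaternary

Read off each span (Ma): Quaternary 2.58–0; Tonian 1000–720; Oligocene 33.9–23.03; Guadalupian 273.01–259.51; Pliocene 5.333–2.58; Miocene 23.03–5.333; Mesoproterozoic 1600–1000.
Larger Ma is older, so oldest→youngest is Mesoproterozoic, Tonian, Guadalupian, Oligocene, Miocene, Pliocene, Quaternary.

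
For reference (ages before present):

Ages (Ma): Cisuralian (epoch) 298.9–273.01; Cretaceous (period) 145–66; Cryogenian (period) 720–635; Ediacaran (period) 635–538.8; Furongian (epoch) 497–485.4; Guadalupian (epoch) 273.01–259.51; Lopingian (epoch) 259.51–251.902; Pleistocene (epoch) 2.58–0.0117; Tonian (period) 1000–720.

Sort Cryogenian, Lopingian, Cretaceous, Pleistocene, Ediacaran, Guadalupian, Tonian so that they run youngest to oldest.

Pleistocene, Cretaceous, Lopingian, Guadalupian, Ediacaran, Cryogenian, Tonian

Sorting by start age (ascending Ma, since larger Ma = older): Pleistocene began 2.58, Cretaceous began 145, Lopingian began 259.51, Guadalupian began 273.01, Ediacaran began 635, Cryogenian began 720, Tonian began 1000.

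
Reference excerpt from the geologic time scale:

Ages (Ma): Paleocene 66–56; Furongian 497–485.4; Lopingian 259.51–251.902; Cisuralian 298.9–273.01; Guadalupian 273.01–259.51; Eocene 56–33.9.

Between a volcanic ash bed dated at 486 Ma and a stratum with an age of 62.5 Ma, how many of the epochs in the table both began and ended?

486 Ma sits inside the Furongian (497–485.4) and 62.5 Ma inside the Paleocene (66–56); neither of those is wholly between the two dates.
The listed epochs lying completely between them are Cisuralian, Guadalupian, Lopingian — 3 in all.

3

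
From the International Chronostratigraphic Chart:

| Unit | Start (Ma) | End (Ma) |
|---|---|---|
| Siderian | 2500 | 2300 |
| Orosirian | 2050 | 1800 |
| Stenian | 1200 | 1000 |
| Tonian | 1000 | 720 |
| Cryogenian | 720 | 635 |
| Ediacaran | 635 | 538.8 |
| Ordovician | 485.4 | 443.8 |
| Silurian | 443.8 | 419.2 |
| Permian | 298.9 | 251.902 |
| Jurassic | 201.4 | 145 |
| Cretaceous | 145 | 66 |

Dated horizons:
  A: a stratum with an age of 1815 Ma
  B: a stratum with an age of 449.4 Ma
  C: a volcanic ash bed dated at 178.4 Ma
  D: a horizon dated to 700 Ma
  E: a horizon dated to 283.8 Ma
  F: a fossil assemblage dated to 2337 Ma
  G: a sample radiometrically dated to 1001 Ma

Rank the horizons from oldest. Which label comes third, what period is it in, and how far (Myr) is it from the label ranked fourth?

G, in the Stenian; 301 million years to D

Larger Ma means older, so oldest first: F 2337 > A 1815 > G 1001 > D 700 > B 449.4 > E 283.8 > C 178.4.
Counting 3 along gives G (1001 Ma); the excerpt puts that inside the Stenian, 1200–1000 Ma.
Next in line is D (700 Ma), and 1001 − 700 = 301 Myr.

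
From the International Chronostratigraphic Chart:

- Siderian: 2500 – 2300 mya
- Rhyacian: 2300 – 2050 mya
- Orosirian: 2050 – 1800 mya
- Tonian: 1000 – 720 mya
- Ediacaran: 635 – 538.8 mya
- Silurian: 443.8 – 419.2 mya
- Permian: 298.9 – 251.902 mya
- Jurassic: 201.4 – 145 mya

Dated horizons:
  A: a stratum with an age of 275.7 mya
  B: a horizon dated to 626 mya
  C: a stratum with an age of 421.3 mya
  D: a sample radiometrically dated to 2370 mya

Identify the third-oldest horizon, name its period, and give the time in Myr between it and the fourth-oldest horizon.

Sorted oldest-first by Ma: D (2370), B (626), C (421.3), A (275.7).
The third oldest is C at 421.3 Ma, which lies in 443.8–419.2 Ma: the Silurian.
The fourth oldest is A at 275.7 Ma; separation = |421.3 − 275.7| = 145.6 Myr.

C, in the Silurian; 145.6 million years to A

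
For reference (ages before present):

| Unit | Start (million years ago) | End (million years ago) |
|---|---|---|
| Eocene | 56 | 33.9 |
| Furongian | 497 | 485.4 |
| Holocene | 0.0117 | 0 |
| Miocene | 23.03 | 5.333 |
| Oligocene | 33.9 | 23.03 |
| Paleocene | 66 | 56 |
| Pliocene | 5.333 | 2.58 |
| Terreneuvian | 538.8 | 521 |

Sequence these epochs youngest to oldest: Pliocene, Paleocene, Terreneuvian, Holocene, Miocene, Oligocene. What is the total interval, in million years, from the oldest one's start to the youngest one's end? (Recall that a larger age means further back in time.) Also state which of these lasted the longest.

Start ages (Ma): Terreneuvian 538.8, Paleocene 66, Oligocene 33.9, Miocene 23.03, Pliocene 5.333, Holocene 0.0117.
Ordered youngest to oldest: Holocene, Pliocene, Miocene, Oligocene, Paleocene, Terreneuvian.
Span = 538.8 − 0 = 538.8 Myr.
Durations: Oligocene 10.87, Miocene 17.697, Paleocene 10, Pliocene 2.753, Holocene 0.0117, Terreneuvian 17.8 → longest is Terreneuvian (17.8 Myr).

Holocene → Pliocene → Miocene → Oligocene → Paleocene → Terreneuvian; total span 538.8 Myr; longest is Terreneuvian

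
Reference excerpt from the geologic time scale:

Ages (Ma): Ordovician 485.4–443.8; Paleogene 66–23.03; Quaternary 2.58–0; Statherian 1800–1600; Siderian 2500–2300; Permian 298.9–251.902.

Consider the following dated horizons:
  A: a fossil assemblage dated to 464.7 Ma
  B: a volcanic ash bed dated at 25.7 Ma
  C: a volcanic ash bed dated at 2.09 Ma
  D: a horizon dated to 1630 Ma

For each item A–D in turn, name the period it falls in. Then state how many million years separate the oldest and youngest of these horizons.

A: 464.7 Ma lies in 485.4–443.8 Ma, so Ordovician.
B: 25.7 Ma lies in 66–23.03 Ma, so Paleogene.
C: 2.09 Ma lies in 2.58–0 Ma, so Quaternary.
D: 1630 Ma lies in 1800–1600 Ma, so Statherian.
Oldest = 1630 Ma, youngest = 2.09 Ma → span 1627.91 Myr.

A — Ordovician; B — Paleogene; C — Quaternary; D — Statherian; span 1627.91 million years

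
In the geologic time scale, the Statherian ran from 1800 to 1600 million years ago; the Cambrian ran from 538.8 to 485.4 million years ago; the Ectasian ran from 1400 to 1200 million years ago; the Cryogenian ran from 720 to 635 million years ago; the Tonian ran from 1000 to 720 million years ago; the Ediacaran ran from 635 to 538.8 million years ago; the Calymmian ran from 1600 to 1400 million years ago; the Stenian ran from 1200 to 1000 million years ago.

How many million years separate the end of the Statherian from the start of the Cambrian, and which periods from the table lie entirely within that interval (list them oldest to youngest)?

1061.2 million years; Calymmian, Ectasian, Stenian, Tonian, Cryogenian, Ediacaran

The Statherian closes at 1600 Ma and the Cambrian opens at 538.8 Ma, so the interval is 1600 − 538.8 = 1061.2 Myr.
A period fits inside if it starts at or after 1600 Ma and ends at or before 538.8 Ma; oldest first that gives Calymmian, Ectasian, Stenian, Tonian, Cryogenian, Ediacaran.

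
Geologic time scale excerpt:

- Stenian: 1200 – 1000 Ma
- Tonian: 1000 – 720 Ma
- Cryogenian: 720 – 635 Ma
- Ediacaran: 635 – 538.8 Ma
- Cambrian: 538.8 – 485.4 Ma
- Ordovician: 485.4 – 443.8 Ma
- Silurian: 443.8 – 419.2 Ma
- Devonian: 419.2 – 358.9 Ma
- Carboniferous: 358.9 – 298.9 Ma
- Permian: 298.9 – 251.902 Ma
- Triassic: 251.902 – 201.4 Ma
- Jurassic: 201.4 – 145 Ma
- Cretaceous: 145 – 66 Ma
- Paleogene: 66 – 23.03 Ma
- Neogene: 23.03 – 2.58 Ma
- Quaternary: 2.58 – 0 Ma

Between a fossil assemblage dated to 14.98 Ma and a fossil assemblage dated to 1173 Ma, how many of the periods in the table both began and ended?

13

1173 Ma sits inside the Stenian (1200–1000) and 14.98 Ma inside the Neogene (23.03–2.58); neither of those is wholly between the two dates.
The listed periods lying completely between them are Tonian, Cryogenian, Ediacaran, Cambrian, Ordovician, Silurian, Devonian, Carboniferous, Permian, Triassic, Jurassic, Cretaceous, Paleogene — 13 in all.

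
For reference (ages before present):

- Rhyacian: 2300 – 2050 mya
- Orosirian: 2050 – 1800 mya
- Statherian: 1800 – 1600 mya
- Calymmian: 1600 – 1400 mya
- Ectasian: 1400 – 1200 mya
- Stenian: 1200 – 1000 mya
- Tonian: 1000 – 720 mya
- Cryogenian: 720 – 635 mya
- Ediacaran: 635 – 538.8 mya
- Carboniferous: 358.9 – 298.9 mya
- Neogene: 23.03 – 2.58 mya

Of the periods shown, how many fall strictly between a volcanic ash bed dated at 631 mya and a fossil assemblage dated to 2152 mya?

7

The older date is 2152 Ma and the younger is 631 Ma.
Periods with start < 2152 and end > 631 Ma: Orosirian (2050–1800), Statherian (1800–1600), Calymmian (1600–1400), Ectasian (1400–1200), Stenian (1200–1000), Tonian (1000–720), Cryogenian (720–635).
That is 7 complete periods.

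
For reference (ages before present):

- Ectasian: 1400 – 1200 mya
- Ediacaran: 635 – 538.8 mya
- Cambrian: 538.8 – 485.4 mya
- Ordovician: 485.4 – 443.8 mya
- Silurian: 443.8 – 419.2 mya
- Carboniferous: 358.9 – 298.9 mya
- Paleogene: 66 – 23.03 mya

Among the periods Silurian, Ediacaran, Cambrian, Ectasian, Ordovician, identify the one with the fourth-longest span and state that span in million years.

Start − end for each: Silurian 443.8 − 419.2 = 24.6; Ediacaran 635 − 538.8 = 96.2; Cambrian 538.8 − 485.4 = 53.4; Ectasian 1400 − 1200 = 200; Ordovician 485.4 − 443.8 = 41.6.
Ranking these from longest: Ectasian > Ediacaran > Cambrian > Ordovician > Silurian.
Position 4 in that ranking is Ordovician, which lasted 41.6 Myr.

Ordovician, 41.6 million years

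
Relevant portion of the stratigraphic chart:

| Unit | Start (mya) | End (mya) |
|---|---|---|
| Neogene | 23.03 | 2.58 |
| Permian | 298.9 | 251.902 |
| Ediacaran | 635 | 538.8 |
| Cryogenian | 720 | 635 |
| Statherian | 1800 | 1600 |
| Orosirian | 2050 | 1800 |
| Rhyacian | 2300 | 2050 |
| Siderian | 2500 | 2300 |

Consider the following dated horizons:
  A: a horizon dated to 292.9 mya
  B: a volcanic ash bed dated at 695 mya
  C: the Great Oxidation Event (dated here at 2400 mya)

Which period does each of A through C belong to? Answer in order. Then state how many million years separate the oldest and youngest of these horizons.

A — Permian; B — Cryogenian; C — Siderian; span 2107.1 million years

A: 292.9 Ma lies in 298.9–251.902 Ma, so Permian.
B: 695 Ma lies in 720–635 Ma, so Cryogenian.
C: 2400 Ma lies in 2500–2300 Ma, so Siderian.
Oldest = 2400 Ma, youngest = 292.9 Ma → span 2107.1 Myr.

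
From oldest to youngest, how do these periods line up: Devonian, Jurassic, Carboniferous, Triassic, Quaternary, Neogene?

Group by era (each group listed oldest first) — Paleozoic: Devonian, Carboniferous; Mesozoic: Triassic, Jurassic; Cenozoic: Neogene, Quaternary. The eras run Paleozoic → Mesozoic → Cenozoic. Concatenating the groups in that era order gives oldest to youngest directly.

Devonian, then Carboniferous, then Triassic, then Jurassic, then Neogene, then Quaternary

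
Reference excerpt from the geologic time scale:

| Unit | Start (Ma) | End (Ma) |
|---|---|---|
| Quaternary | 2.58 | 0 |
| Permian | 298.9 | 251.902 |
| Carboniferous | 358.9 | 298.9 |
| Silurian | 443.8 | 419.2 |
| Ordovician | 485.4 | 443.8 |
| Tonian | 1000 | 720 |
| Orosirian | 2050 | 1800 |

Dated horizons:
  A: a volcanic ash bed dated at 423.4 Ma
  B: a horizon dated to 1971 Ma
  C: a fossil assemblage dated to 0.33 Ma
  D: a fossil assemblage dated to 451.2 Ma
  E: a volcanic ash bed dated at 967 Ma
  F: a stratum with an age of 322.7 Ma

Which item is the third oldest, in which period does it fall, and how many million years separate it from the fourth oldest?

D, in the Ordovician; 27.8 million years to A

Sorted oldest-first by Ma: B (1971), E (967), D (451.2), A (423.4), F (322.7), C (0.33).
The third oldest is D at 451.2 Ma, which lies in 485.4–443.8 Ma: the Ordovician.
The fourth oldest is A at 423.4 Ma; separation = |451.2 − 423.4| = 27.8 Myr.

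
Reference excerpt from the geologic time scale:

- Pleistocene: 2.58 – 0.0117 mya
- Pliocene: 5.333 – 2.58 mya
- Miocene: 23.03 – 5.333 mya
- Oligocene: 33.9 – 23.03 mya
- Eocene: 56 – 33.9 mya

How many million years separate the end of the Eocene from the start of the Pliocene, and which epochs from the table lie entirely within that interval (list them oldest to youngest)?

The Eocene closes at 33.9 Ma and the Pliocene opens at 5.333 Ma, so the interval is 33.9 − 5.333 = 28.567 Myr.
An epoch fits inside if it starts at or after 33.9 Ma and ends at or before 5.333 Ma; oldest first that gives Oligocene, Miocene.

28.567 million years; Oligocene, Miocene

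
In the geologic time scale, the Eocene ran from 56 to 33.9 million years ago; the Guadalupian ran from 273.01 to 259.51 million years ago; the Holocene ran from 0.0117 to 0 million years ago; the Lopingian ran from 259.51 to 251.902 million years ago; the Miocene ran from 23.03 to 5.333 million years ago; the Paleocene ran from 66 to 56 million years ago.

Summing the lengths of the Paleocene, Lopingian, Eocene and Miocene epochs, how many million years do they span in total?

Each duration: Paleocene = 10; Lopingian = 7.608; Eocene = 22.1; Miocene = 17.697.
Sum: 10 + 7.608 + 22.1 + 17.697 = 57.405 Myr.

57.405 million years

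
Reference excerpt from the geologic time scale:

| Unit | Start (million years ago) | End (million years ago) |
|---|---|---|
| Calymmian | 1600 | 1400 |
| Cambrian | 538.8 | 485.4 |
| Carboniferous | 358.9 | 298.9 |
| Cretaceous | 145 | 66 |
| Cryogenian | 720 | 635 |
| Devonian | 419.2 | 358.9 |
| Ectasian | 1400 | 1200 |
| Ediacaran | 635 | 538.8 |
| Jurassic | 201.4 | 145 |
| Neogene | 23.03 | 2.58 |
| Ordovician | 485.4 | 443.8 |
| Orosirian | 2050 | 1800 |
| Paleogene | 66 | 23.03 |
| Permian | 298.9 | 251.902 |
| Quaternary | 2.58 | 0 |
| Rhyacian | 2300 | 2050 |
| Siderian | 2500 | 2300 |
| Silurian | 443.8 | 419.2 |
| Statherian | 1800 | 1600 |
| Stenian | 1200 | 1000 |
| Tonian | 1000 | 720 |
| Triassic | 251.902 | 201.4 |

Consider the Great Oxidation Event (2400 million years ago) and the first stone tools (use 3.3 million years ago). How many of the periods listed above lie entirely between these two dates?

19

2400 Ma sits inside the Siderian (2500–2300) and 3.3 Ma inside the Neogene (23.03–2.58); neither of those is wholly between the two dates.
The listed periods lying completely between them are Rhyacian, Orosirian, Statherian, Calymmian, Ectasian, Stenian, Tonian, Cryogenian, Ediacaran, Cambrian, Ordovician, Silurian, Devonian, Carboniferous, Permian, Triassic, Jurassic, Cretaceous, Paleogene — 19 in all.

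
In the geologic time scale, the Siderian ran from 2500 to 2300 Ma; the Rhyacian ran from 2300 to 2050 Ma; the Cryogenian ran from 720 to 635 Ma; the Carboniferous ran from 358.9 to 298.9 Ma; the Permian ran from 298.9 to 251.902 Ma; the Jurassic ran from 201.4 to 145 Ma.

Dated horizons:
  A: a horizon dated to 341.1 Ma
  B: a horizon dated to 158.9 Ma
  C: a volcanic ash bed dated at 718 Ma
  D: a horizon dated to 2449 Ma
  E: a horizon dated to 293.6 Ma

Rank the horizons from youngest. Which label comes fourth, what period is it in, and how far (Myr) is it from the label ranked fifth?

C, in the Cryogenian; 1731 million years to D

Smaller Ma means younger, so youngest first: B 158.9 < E 293.6 < A 341.1 < C 718 < D 2449.
Counting 4 along gives C (718 Ma); the excerpt puts that inside the Cryogenian, 720–635 Ma.
Next in line is D (2449 Ma), and 2449 − 718 = 1731 Myr.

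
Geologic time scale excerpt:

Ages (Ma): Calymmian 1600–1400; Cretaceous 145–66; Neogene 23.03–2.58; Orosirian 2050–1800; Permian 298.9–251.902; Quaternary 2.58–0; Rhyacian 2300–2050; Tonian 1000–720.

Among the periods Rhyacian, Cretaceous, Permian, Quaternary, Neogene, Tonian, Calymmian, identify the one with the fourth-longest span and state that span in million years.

Cretaceous, 79 million years

Durations: Rhyacian 250; Cretaceous 79; Permian 46.998; Quaternary 2.58; Neogene 20.45; Tonian 280; Calymmian 200 Myr.
Sorted longest-first: Tonian (280), Rhyacian (250), Calymmian (200), Cretaceous (79), Permian (46.998), Neogene (20.45), Quaternary (2.58).
The fourth longest is Cretaceous at 79 Myr.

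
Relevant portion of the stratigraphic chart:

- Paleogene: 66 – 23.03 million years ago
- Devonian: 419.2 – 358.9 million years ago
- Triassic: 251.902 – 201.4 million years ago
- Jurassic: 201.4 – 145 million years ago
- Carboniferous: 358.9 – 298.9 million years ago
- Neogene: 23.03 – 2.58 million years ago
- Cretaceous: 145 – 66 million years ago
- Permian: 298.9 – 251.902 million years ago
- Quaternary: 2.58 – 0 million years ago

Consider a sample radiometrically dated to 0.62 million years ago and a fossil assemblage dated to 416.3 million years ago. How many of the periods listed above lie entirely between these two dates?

7

The older date is 416.3 Ma and the younger is 0.62 Ma.
Periods with start < 416.3 and end > 0.62 Ma: Carboniferous (358.9–298.9), Permian (298.9–251.902), Triassic (251.902–201.4), Jurassic (201.4–145), Cretaceous (145–66), Paleogene (66–23.03), Neogene (23.03–2.58).
That is 7 complete periods.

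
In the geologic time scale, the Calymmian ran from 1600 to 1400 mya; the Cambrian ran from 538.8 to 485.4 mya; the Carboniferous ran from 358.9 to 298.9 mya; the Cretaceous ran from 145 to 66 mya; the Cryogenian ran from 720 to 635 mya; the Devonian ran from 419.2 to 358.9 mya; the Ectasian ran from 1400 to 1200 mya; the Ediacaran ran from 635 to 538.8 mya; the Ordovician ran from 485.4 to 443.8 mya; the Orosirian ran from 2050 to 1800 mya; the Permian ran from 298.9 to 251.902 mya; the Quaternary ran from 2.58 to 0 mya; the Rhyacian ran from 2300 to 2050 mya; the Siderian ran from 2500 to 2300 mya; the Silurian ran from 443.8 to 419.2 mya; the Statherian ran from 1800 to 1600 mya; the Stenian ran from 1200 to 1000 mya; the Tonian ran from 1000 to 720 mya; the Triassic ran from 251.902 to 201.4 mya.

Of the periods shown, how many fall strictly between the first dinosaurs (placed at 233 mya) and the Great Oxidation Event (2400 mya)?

15

The older date is 2400 Ma and the younger is 233 Ma.
Periods with start < 2400 and end > 233 Ma: Rhyacian (2300–2050), Orosirian (2050–1800), Statherian (1800–1600), Calymmian (1600–1400), Ectasian (1400–1200), Stenian (1200–1000), Tonian (1000–720), Cryogenian (720–635), Ediacaran (635–538.8), Cambrian (538.8–485.4), Ordovician (485.4–443.8), Silurian (443.8–419.2), Devonian (419.2–358.9), Carboniferous (358.9–298.9), Permian (298.9–251.902).
That is 15 complete periods.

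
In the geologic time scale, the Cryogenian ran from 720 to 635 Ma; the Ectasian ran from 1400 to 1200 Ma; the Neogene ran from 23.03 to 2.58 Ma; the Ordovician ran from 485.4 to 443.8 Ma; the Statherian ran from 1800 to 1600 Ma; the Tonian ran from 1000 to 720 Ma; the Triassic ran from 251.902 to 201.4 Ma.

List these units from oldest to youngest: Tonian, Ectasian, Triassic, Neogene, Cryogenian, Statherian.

Statherian → Ectasian → Tonian → Cryogenian → Triassic → Neogene

The oldest of these is Statherian (starts 1800 Ma) and the youngest is Neogene (ends 2.58 Ma).
In between, by decreasing start age: Ectasian (1400), Tonian (1000), Cryogenian (720), Triassic (251.902).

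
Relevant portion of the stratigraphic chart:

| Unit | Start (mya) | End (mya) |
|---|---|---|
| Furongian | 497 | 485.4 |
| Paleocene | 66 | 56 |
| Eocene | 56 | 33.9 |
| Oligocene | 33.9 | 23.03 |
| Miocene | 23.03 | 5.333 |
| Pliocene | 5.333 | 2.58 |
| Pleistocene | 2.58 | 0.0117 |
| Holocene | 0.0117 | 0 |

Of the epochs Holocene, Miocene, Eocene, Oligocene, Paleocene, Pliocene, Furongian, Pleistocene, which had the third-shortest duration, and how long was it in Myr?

Pliocene, 2.753 million years

Durations: Holocene 0.0117; Miocene 17.697; Eocene 22.1; Oligocene 10.87; Paleocene 10; Pliocene 2.753; Furongian 11.6; Pleistocene 2.5683 Myr.
Sorted shortest-first: Holocene (0.0117), Pleistocene (2.5683), Pliocene (2.753), Paleocene (10), Oligocene (10.87), Furongian (11.6), Miocene (17.697), Eocene (22.1).
The third shortest is Pliocene at 2.753 Myr.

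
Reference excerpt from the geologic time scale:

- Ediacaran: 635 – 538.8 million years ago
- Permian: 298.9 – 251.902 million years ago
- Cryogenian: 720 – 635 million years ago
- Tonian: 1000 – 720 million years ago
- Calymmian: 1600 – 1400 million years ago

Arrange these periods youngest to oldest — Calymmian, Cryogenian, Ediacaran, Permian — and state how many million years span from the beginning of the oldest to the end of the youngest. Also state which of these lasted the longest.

Permian → Ediacaran → Cryogenian → Calymmian; total span 1348.098 Myr; longest is Calymmian

From the excerpt: Calymmian 1600–1400; Cryogenian 720–635; Ediacaran 635–538.8; Permian 298.9–251.902 (Ma).
Larger Ma is earlier, so the oldest is Calymmian and the youngest is Permian; youngest to oldest: Permian, Ediacaran, Cryogenian, Calymmian.
Oldest start 1600 minus youngest end 251.902 gives 1348.098 Myr overall.
Individual lengths (start − end): Ediacaran 96.2; Permian 46.998; Cryogenian 85; Calymmian 200. The largest is Calymmian at 200 Myr.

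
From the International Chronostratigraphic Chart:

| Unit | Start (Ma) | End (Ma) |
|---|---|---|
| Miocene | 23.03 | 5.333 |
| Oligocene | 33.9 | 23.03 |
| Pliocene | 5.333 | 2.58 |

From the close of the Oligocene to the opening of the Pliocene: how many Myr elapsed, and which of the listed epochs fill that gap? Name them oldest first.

End of Oligocene = 23.03 Ma; start of Pliocene = 5.333 Ma.
Gap = 23.03 − 5.333 = 17.697 Myr.
Epochs wholly inside 23.03–5.333 Ma: Miocene (23.03–5.333).

17.697 million years; Miocene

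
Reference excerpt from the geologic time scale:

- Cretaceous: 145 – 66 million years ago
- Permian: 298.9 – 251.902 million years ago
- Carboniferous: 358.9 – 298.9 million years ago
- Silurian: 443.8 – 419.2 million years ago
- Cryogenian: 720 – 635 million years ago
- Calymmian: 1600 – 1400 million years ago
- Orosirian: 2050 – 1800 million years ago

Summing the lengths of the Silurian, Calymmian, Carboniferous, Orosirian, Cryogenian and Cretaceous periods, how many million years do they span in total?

Each duration: Silurian = 24.6; Calymmian = 200; Carboniferous = 60; Orosirian = 250; Cryogenian = 85; Cretaceous = 79.
Sum: 24.6 + 200 + 60 + 250 + 85 + 79 = 698.6 Myr.

698.6 million years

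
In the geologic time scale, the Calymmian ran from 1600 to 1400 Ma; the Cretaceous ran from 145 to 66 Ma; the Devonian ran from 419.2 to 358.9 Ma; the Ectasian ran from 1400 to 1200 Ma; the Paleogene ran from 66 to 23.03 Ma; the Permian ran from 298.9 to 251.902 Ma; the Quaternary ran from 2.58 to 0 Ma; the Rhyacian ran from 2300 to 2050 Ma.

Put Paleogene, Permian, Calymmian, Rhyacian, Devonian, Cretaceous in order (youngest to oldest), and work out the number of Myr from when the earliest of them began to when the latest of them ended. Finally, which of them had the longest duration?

From the excerpt: Paleogene 66–23.03; Permian 298.9–251.902; Calymmian 1600–1400; Rhyacian 2300–2050; Devonian 419.2–358.9; Cretaceous 145–66 (Ma).
Larger Ma is earlier, so the oldest is Rhyacian and the youngest is Paleogene; youngest to oldest: Paleogene, Cretaceous, Permian, Devonian, Calymmian, Rhyacian.
Oldest start 2300 minus youngest end 23.03 gives 2276.97 Myr overall.
Individual lengths (start − end): Rhyacian 250; Permian 46.998; Devonian 60.3; Calymmian 200; Paleogene 42.97; Cretaceous 79. The largest is Rhyacian at 250 Myr.

Paleogene, Cretaceous, Permian, Devonian, Calymmian, Rhyacian; total span 2276.97 Myr; longest is Rhyacian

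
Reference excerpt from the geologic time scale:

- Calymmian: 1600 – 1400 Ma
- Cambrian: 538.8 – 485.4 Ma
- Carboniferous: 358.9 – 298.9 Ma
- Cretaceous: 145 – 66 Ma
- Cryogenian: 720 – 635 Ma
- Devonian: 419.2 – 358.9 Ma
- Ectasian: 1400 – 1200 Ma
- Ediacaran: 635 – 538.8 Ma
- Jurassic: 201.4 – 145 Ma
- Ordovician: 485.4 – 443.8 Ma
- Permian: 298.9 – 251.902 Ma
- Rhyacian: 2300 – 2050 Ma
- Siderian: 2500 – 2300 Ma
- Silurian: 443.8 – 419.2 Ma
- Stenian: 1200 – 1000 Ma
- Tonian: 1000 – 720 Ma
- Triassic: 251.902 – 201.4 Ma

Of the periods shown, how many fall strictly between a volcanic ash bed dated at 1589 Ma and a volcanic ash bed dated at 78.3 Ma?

13

The older date is 1589 Ma and the younger is 78.3 Ma.
Periods with start < 1589 and end > 78.3 Ma: Ectasian (1400–1200), Stenian (1200–1000), Tonian (1000–720), Cryogenian (720–635), Ediacaran (635–538.8), Cambrian (538.8–485.4), Ordovician (485.4–443.8), Silurian (443.8–419.2), Devonian (419.2–358.9), Carboniferous (358.9–298.9), Permian (298.9–251.902), Triassic (251.902–201.4), Jurassic (201.4–145).
That is 13 complete periods.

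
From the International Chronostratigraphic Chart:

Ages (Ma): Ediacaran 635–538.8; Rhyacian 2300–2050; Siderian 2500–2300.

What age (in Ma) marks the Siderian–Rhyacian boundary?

The Siderian ends and the Rhyacian begins at 2300 Ma.

2300 Ma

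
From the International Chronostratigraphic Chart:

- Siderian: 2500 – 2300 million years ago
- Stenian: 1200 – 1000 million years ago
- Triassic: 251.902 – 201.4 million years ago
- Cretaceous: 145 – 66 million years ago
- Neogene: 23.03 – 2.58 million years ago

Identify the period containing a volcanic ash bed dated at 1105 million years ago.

1105 Ma lies between 1200 and 1000 Ma, so it falls in the Stenian.

Stenian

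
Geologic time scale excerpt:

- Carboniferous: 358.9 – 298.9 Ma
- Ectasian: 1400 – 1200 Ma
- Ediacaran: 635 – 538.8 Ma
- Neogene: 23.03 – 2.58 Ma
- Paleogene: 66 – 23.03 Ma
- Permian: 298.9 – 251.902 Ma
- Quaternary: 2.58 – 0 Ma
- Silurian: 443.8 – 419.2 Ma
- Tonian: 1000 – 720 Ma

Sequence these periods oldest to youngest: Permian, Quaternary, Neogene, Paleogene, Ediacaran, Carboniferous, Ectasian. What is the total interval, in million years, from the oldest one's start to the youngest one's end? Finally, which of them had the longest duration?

From the excerpt: Permian 298.9–251.902; Quaternary 2.58–0; Neogene 23.03–2.58; Paleogene 66–23.03; Ediacaran 635–538.8; Carboniferous 358.9–298.9; Ectasian 1400–1200 (Ma).
Larger Ma is earlier, so the oldest is Ectasian and the youngest is Quaternary; oldest to youngest: Ectasian, Ediacaran, Carboniferous, Permian, Paleogene, Neogene, Quaternary.
Oldest start 1400 minus youngest end 0 gives 1400 Myr overall.
Individual lengths (start − end): Carboniferous 60; Ediacaran 96.2; Permian 46.998; Neogene 20.45; Ectasian 200; Paleogene 42.97; Quaternary 2.58. The largest is Ectasian at 200 Myr.

Ectasian → Ediacaran → Carboniferous → Permian → Paleogene → Neogene → Quaternary; total span 1400 Myr; longest is Ectasian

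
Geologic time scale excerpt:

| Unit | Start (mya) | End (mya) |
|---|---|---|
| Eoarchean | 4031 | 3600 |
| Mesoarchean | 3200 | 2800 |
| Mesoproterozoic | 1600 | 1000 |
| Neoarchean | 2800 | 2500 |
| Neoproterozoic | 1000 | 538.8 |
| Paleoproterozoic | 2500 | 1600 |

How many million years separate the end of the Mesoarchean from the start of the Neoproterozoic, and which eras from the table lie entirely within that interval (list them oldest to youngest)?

1800 million years; Neoarchean, Paleoproterozoic, Mesoproterozoic

The Mesoarchean closes at 2800 Ma and the Neoproterozoic opens at 1000 Ma, so the interval is 2800 − 1000 = 1800 Myr.
An era fits inside if it starts at or after 2800 Ma and ends at or before 1000 Ma; oldest first that gives Neoarchean, Paleoproterozoic, Mesoproterozoic.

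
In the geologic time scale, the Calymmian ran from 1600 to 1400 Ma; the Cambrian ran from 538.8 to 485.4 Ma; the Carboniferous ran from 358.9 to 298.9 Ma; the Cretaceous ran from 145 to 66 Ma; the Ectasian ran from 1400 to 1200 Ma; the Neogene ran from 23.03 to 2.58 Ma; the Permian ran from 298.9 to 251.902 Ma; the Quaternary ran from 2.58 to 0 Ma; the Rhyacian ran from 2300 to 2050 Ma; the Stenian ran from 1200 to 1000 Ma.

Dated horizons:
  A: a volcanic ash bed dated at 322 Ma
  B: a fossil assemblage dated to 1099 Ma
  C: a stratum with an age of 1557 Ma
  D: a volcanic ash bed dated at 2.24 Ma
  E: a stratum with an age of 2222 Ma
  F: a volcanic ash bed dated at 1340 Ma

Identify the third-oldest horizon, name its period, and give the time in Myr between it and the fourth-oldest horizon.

F, in the Ectasian; 241 million years to B

Larger Ma means older, so oldest first: E 2222 > C 1557 > F 1340 > B 1099 > A 322 > D 2.24.
Counting 3 along gives F (1340 Ma); the excerpt puts that inside the Ectasian, 1400–1200 Ma.
Next in line is B (1099 Ma), and 1340 − 1099 = 241 Myr.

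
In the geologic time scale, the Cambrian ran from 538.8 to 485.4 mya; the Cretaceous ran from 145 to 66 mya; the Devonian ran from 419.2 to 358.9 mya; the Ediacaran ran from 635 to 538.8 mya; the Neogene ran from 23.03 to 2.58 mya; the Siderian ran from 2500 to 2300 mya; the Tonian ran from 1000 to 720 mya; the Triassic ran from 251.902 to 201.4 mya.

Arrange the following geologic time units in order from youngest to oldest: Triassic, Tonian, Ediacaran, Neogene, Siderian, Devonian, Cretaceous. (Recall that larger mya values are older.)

Neogene, then Cretaceous, then Triassic, then Devonian, then Ediacaran, then Tonian, then Siderian

Read off each span (Ma): Triassic 251.902–201.4; Tonian 1000–720; Ediacaran 635–538.8; Neogene 23.03–2.58; Siderian 2500–2300; Devonian 419.2–358.9; Cretaceous 145–66.
Larger Ma is older, so oldest→youngest is Siderian, Tonian, Ediacaran, Devonian, Triassic, Cretaceous, Neogene; reverse it for youngest→oldest.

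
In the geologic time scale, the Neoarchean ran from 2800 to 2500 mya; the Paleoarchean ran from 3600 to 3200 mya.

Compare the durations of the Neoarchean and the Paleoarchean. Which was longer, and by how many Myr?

Paleoarchean, by 100 million years

Neoarchean: 2800 − 2500 = 300 Myr.
Paleoarchean: 3600 − 3200 = 400 Myr.
Difference: 400 − 300 = 100 Myr, so the Paleoarchean was longer.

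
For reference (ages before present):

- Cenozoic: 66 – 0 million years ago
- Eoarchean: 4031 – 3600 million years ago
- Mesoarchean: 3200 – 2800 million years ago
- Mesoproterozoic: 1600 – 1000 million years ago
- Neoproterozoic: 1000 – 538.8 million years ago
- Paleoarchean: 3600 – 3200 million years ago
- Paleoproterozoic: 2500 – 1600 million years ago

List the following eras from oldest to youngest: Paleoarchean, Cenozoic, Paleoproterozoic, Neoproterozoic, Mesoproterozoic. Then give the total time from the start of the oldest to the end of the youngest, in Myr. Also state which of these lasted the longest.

Paleoarchean, Paleoproterozoic, Mesoproterozoic, Neoproterozoic, Cenozoic; total span 3600 Myr; longest is Paleoproterozoic

From the excerpt: Paleoarchean 3600–3200; Cenozoic 66–0; Paleoproterozoic 2500–1600; Neoproterozoic 1000–538.8; Mesoproterozoic 1600–1000 (Ma).
Larger Ma is earlier, so the oldest is Paleoarchean and the youngest is Cenozoic; oldest to youngest: Paleoarchean, Paleoproterozoic, Mesoproterozoic, Neoproterozoic, Cenozoic.
Oldest start 3600 minus youngest end 0 gives 3600 Myr overall.
Individual lengths (start − end): Paleoarchean 400; Mesoproterozoic 600; Cenozoic 66; Paleoproterozoic 900; Neoproterozoic 461.2. The largest is Paleoproterozoic at 900 Myr.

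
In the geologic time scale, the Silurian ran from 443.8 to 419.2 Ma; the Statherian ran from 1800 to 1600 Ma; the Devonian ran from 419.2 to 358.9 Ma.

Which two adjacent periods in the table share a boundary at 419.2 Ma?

Silurian and Devonian

The Silurian ends at 419.2 Ma and the Devonian begins at 419.2 Ma, so they share that boundary.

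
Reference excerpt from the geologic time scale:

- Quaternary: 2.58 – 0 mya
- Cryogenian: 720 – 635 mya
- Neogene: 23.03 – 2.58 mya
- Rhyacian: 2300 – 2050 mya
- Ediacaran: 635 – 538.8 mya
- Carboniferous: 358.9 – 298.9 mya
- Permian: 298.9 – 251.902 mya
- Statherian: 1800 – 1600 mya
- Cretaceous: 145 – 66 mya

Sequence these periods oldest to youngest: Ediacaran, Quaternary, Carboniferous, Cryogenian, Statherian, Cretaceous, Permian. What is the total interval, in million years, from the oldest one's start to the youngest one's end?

From the excerpt: Ediacaran 635–538.8; Quaternary 2.58–0; Carboniferous 358.9–298.9; Cryogenian 720–635; Statherian 1800–1600; Cretaceous 145–66; Permian 298.9–251.902 (Ma).
Larger Ma is earlier, so the oldest is Statherian and the youngest is Quaternary; oldest to youngest: Statherian, Cryogenian, Ediacaran, Carboniferous, Permian, Cretaceous, Quaternary.
Oldest start 1800 minus youngest end 0 gives 1800 Myr overall.

Statherian → Cryogenian → Ediacaran → Carboniferous → Permian → Cretaceous → Quaternary; total span 1800 Myr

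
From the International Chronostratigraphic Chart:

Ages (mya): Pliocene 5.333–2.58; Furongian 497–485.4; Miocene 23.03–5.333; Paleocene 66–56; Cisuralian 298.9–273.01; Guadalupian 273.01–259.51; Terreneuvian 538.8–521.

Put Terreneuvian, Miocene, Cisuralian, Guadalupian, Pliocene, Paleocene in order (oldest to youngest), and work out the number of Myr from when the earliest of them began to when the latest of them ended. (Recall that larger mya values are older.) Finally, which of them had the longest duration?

From the excerpt: Terreneuvian 538.8–521; Miocene 23.03–5.333; Cisuralian 298.9–273.01; Guadalupian 273.01–259.51; Pliocene 5.333–2.58; Paleocene 66–56 (Ma).
Larger Ma is earlier, so the oldest is Terreneuvian and the youngest is Pliocene; oldest to youngest: Terreneuvian, Cisuralian, Guadalupian, Paleocene, Miocene, Pliocene.
Oldest start 538.8 minus youngest end 2.58 gives 536.22 Myr overall.
Individual lengths (start − end): Pliocene 2.753; Guadalupian 13.5; Paleocene 10; Miocene 17.697; Terreneuvian 17.8; Cisuralian 25.89. The largest is Cisuralian at 25.89 Myr.

Terreneuvian → Cisuralian → Guadalupian → Paleocene → Miocene → Pliocene; total span 536.22 Myr; longest is Cisuralian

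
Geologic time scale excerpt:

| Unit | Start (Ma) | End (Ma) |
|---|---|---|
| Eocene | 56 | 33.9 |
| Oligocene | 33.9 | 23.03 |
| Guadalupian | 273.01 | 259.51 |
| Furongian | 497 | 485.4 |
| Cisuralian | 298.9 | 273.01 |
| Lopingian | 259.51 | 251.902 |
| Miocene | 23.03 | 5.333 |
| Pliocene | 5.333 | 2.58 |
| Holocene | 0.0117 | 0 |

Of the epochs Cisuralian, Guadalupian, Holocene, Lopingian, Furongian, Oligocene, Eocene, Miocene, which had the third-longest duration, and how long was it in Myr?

Start − end for each: Cisuralian 298.9 − 273.01 = 25.89; Guadalupian 273.01 − 259.51 = 13.5; Holocene 0.0117 − 0 = 0.0117; Lopingian 259.51 − 251.902 = 7.608; Furongian 497 − 485.4 = 11.6; Oligocene 33.9 − 23.03 = 10.87; Eocene 56 − 33.9 = 22.1; Miocene 23.03 − 5.333 = 17.697.
Ranking these from longest: Cisuralian > Eocene > Miocene > Guadalupian > Furongian > Oligocene > Lopingian > Holocene.
Position 3 in that ranking is Miocene, which lasted 17.697 Myr.

Miocene, 17.697 million years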